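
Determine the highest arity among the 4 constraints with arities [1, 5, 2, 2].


The arities are: 1, 5, 2, 2.
Scan for the maximum value.
Maximum arity = 5.

5


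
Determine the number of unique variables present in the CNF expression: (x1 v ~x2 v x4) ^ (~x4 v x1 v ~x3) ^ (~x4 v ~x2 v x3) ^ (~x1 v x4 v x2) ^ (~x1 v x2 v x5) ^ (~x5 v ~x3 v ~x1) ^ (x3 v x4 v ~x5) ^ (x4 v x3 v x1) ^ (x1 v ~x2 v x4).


Identify each distinct variable in the formula.
Variables found: x1, x2, x3, x4, x5.
Total distinct variables = 5.

5


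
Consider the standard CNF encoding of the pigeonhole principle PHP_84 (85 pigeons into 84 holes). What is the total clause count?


The PHP encoding has two parts:
1) At-least-one-hole clauses: 85 (one per pigeon, each with 84 literals).
2) At-most-one-pigeon-per-hole clauses: 84 holes * C(85,2) = 84 * 3570 = 299880.
Total clauses = 85 + 299880 = 299965.

299965


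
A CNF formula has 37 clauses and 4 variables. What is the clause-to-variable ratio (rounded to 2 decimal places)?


Clause-to-variable ratio = clauses / variables.
37 / 4 = 9.25.

9.25


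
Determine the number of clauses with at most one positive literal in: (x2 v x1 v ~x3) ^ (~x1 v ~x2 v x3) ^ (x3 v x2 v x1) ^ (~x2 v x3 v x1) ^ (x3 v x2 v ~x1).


A Horn clause has at most one positive literal.
Clause 1: 2 positive lit(s) -> not Horn
Clause 2: 1 positive lit(s) -> Horn
Clause 3: 3 positive lit(s) -> not Horn
Clause 4: 2 positive lit(s) -> not Horn
Clause 5: 2 positive lit(s) -> not Horn
Total Horn clauses = 1.

1


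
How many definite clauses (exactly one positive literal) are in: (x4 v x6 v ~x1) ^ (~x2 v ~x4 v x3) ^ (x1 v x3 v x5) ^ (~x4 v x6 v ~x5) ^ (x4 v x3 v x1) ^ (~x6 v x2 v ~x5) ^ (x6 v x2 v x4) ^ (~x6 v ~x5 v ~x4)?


A definite clause has exactly one positive literal.
Clause 1: 2 positive -> not definite
Clause 2: 1 positive -> definite
Clause 3: 3 positive -> not definite
Clause 4: 1 positive -> definite
Clause 5: 3 positive -> not definite
Clause 6: 1 positive -> definite
Clause 7: 3 positive -> not definite
Clause 8: 0 positive -> not definite
Definite clause count = 3.

3


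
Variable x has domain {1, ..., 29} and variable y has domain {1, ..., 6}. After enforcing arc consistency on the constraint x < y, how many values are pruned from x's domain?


For the constraint x < y, x needs a supporting value in y's domain.
x can be at most 5 (one less than y's maximum).
Valid x values from domain: 5 out of 29.
Pruned = 29 - 5 = 24.

24


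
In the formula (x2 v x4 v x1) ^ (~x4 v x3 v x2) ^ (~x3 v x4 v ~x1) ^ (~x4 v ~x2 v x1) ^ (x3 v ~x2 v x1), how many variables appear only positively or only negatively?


A pure literal appears in only one polarity across all clauses.
No pure literals found.
Count = 0.

0


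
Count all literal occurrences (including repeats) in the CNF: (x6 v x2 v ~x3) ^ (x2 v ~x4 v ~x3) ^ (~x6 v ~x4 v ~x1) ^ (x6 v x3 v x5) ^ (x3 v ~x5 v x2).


Clause lengths: 3, 3, 3, 3, 3.
Sum = 3 + 3 + 3 + 3 + 3 = 15.

15


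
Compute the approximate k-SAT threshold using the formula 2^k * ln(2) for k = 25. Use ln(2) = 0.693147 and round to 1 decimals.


Using the asymptotic formula: threshold ~ 2^k * ln(2).
2^25 = 33554432.
33554432 * 0.693147 = 23258153.9.

23258153.9


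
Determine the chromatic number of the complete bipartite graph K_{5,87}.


K_{5,87} is bipartite by definition: the two parts are independent sets, with every edge crossing between them.
Color all vertices in one part with color 1 and all vertices in the other part with color 2.
Since the graph has at least one edge, one color does not suffice.
Chromatic number = 2.

2


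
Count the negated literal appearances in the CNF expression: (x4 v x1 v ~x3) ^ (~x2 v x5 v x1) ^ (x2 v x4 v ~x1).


Scan each clause for negated literals.
Clause 1: 1 negative; Clause 2: 1 negative; Clause 3: 1 negative.
Total negative literal occurrences = 3.

3


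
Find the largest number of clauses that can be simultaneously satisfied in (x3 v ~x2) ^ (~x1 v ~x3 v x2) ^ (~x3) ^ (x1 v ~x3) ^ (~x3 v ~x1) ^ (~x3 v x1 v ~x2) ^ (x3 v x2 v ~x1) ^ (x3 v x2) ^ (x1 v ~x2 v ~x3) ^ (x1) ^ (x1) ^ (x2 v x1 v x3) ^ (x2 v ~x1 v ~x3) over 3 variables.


Enumerate all 8 truth assignments.
For each, count how many of the 13 clauses are satisfied.
The formula is not fully satisfiable, so the maximum is below 13.
Maximum simultaneously satisfiable clauses = 12.

12


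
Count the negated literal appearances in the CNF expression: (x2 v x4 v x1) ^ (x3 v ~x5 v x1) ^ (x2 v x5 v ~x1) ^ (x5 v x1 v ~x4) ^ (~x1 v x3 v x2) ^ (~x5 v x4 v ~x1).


Scan each clause for negated literals.
Clause 1: 0 negative; Clause 2: 1 negative; Clause 3: 1 negative; Clause 4: 1 negative; Clause 5: 1 negative; Clause 6: 2 negative.
Total negative literal occurrences = 6.

6


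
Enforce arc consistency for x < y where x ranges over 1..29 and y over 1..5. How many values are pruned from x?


For the constraint x < y, x needs a supporting value in y's domain.
x can be at most 4 (one less than y's maximum).
Valid x values from domain: 4 out of 29.
Pruned = 29 - 4 = 25.

25


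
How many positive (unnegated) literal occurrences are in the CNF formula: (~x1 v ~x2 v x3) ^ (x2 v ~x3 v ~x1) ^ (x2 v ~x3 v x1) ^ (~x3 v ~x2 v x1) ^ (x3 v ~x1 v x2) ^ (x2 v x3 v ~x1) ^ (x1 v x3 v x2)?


Scan each clause for unnegated literals.
Clause 1: 1 positive; Clause 2: 1 positive; Clause 3: 2 positive; Clause 4: 1 positive; Clause 5: 2 positive; Clause 6: 2 positive; Clause 7: 3 positive.
Total positive literal occurrences = 12.

12


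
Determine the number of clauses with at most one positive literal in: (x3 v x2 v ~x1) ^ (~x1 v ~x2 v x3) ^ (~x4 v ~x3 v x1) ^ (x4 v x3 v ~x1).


A Horn clause has at most one positive literal.
Clause 1: 2 positive lit(s) -> not Horn
Clause 2: 1 positive lit(s) -> Horn
Clause 3: 1 positive lit(s) -> Horn
Clause 4: 2 positive lit(s) -> not Horn
Total Horn clauses = 2.

2


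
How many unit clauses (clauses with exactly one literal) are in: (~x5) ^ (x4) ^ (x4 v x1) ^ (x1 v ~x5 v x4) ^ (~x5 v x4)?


A unit clause contains exactly one literal.
Unit clauses found: (~x5), (x4).
Count = 2.

2


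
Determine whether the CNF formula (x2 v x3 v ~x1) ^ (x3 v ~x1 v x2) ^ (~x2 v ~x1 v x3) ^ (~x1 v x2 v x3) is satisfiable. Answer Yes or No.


Check all 8 possible truth assignments.
Number of satisfying assignments found: 6.
The formula is satisfiable.

Yes


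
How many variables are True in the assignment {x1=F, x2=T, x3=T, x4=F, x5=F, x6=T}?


The weight is the number of variables assigned True.
True variables: x2, x3, x6.
Weight = 3.

3


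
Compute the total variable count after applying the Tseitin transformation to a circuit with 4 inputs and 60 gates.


The Tseitin transformation introduces one auxiliary variable per gate.
Total variables = inputs + gates = 4 + 60 = 64.

64


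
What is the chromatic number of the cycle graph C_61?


An odd cycle cannot be 2-colored: alternating two colors around the cycle returns to the start with a conflict.
Since 61 is odd, three colors are required (and three suffice).
Chromatic number = 3.

3


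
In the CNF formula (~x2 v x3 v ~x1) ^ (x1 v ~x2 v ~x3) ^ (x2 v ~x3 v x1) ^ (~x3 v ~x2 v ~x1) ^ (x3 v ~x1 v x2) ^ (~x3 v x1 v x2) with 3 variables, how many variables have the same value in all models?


Find all satisfying assignments: 3 model(s).
Check which variables have the same value in every model.
No variable is fixed across all models.
Backbone size = 0.

0


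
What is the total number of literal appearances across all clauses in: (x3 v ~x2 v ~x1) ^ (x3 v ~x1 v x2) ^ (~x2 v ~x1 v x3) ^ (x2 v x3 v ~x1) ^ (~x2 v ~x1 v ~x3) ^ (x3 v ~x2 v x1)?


Clause lengths: 3, 3, 3, 3, 3, 3.
Sum = 3 + 3 + 3 + 3 + 3 + 3 = 18.

18


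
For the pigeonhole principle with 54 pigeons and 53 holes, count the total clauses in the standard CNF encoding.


The PHP encoding has two parts:
1) At-least-one-hole clauses: 54 (one per pigeon, each with 53 literals).
2) At-most-one-pigeon-per-hole clauses: 53 holes * C(54,2) = 53 * 1431 = 75843.
Total clauses = 54 + 75843 = 75897.

75897


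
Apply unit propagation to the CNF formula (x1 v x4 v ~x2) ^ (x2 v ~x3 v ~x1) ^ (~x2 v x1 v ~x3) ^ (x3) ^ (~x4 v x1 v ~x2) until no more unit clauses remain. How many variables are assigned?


Unit propagation repeatedly assigns the literal in any unit clause, then simplifies.
Assignments in order: x3 = T.
No further unit clauses remain.
Total variables assigned = 1.

1


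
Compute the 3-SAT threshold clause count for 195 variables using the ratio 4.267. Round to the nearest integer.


The 3-SAT phase transition occurs at approximately 4.267 clauses per variable.
m = 4.267 * 195 = 832.065.
Rounded to nearest integer: 832.

832


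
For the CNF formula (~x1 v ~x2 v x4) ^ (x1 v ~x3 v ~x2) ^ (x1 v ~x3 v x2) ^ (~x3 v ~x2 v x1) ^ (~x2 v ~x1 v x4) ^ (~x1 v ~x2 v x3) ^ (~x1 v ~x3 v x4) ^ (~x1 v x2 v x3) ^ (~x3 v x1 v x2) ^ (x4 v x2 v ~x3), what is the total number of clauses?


Each group enclosed in parentheses joined by ^ is one clause.
Counting the conjuncts: 10 clauses.

10


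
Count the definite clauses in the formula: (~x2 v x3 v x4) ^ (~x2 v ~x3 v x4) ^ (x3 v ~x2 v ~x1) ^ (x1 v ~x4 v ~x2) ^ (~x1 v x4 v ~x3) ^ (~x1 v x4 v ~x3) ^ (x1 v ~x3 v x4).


A definite clause has exactly one positive literal.
Clause 1: 2 positive -> not definite
Clause 2: 1 positive -> definite
Clause 3: 1 positive -> definite
Clause 4: 1 positive -> definite
Clause 5: 1 positive -> definite
Clause 6: 1 positive -> definite
Clause 7: 2 positive -> not definite
Definite clause count = 5.

5


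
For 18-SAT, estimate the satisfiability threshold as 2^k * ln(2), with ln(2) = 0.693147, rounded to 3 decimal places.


Using the asymptotic formula: threshold ~ 2^k * ln(2).
2^18 = 262144.
262144 * 0.693147 = 181704.327.

181704.327


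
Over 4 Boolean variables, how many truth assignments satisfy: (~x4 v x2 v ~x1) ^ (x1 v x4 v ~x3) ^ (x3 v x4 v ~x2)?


Enumerate all 16 truth assignments over 4 variables.
Test each against every clause.
Satisfying assignments found: 10.

10


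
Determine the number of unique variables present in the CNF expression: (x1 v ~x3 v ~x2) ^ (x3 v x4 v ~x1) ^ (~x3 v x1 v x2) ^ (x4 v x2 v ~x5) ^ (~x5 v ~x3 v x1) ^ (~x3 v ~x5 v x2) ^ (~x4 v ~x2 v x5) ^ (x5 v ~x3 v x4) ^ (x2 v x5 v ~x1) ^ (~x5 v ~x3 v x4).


Identify each distinct variable in the formula.
Variables found: x1, x2, x3, x4, x5.
Total distinct variables = 5.

5


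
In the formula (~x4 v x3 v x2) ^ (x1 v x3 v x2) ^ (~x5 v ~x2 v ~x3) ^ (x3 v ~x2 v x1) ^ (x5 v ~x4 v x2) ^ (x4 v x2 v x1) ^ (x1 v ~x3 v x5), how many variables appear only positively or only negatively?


A pure literal appears in only one polarity across all clauses.
Pure literals: x1 (positive only).
Count = 1.

1


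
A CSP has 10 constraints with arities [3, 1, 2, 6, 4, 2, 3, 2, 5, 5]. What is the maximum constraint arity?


The arities are: 3, 1, 2, 6, 4, 2, 3, 2, 5, 5.
Scan for the maximum value.
Maximum arity = 6.

6


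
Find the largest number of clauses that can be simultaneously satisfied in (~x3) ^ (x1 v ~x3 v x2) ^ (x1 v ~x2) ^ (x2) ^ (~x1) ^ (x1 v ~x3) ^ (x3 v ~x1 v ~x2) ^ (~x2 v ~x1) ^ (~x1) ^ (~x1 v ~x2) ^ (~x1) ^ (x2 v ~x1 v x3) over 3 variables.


Enumerate all 8 truth assignments.
For each, count how many of the 12 clauses are satisfied.
The formula is not fully satisfiable, so the maximum is below 12.
Maximum simultaneously satisfiable clauses = 11.

11


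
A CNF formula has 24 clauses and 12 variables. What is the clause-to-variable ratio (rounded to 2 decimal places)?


Clause-to-variable ratio = clauses / variables.
24 / 12 = 2.0.

2.0


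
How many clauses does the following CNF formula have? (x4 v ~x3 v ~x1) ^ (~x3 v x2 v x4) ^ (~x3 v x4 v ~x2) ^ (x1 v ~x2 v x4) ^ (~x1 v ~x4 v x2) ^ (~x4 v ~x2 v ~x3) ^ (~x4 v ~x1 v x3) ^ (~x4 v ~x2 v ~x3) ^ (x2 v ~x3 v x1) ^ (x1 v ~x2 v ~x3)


Each group enclosed in parentheses joined by ^ is one clause.
Counting the conjuncts: 10 clauses.

10


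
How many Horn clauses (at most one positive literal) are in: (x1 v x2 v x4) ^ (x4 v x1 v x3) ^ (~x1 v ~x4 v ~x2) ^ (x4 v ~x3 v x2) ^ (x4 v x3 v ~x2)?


A Horn clause has at most one positive literal.
Clause 1: 3 positive lit(s) -> not Horn
Clause 2: 3 positive lit(s) -> not Horn
Clause 3: 0 positive lit(s) -> Horn
Clause 4: 2 positive lit(s) -> not Horn
Clause 5: 2 positive lit(s) -> not Horn
Total Horn clauses = 1.

1


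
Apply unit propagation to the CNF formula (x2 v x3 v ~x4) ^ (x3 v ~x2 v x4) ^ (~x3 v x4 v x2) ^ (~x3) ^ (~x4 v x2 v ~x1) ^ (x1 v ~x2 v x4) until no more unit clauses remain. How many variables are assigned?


Unit propagation repeatedly assigns the literal in any unit clause, then simplifies.
Assignments in order: x3 = F.
No further unit clauses remain.
Total variables assigned = 1.

1


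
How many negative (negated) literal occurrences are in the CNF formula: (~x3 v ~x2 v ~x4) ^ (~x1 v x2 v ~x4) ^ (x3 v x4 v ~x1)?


Scan each clause for negated literals.
Clause 1: 3 negative; Clause 2: 2 negative; Clause 3: 1 negative.
Total negative literal occurrences = 6.

6


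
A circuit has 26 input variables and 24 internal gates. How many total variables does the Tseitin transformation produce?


The Tseitin transformation introduces one auxiliary variable per gate.
Total variables = inputs + gates = 26 + 24 = 50.

50


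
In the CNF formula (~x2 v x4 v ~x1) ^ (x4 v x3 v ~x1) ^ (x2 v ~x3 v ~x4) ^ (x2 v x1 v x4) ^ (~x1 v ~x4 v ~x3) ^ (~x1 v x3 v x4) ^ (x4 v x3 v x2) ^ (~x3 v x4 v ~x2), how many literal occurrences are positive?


Scan each clause for unnegated literals.
Clause 1: 1 positive; Clause 2: 2 positive; Clause 3: 1 positive; Clause 4: 3 positive; Clause 5: 0 positive; Clause 6: 2 positive; Clause 7: 3 positive; Clause 8: 1 positive.
Total positive literal occurrences = 13.

13


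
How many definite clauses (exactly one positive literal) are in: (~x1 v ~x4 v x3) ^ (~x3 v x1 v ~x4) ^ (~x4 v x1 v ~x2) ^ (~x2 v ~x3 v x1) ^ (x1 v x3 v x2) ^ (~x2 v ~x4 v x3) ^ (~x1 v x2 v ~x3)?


A definite clause has exactly one positive literal.
Clause 1: 1 positive -> definite
Clause 2: 1 positive -> definite
Clause 3: 1 positive -> definite
Clause 4: 1 positive -> definite
Clause 5: 3 positive -> not definite
Clause 6: 1 positive -> definite
Clause 7: 1 positive -> definite
Definite clause count = 6.

6


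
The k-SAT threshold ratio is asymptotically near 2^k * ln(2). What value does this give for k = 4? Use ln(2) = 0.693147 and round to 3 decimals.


Using the asymptotic formula: threshold ~ 2^k * ln(2).
2^4 = 16.
16 * 0.693147 = 11.09.

11.09


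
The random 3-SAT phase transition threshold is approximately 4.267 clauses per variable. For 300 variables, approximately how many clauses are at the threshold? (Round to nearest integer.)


The 3-SAT phase transition occurs at approximately 4.267 clauses per variable.
m = 4.267 * 300 = 1280.1.
Rounded to nearest integer: 1280.

1280


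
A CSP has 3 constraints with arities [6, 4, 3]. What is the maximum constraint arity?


The arities are: 6, 4, 3.
Scan for the maximum value.
Maximum arity = 6.

6


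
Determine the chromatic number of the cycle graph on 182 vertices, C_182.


A cycle on an even number of vertices is bipartite: alternate two colors around the cycle.
Since 182 is even, two colors suffice, and at least two are needed because the graph has edges.
Chromatic number = 2.

2


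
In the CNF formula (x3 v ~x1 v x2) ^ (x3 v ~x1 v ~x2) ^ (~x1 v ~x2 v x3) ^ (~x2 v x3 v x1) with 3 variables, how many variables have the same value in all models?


Find all satisfying assignments: 5 model(s).
Check which variables have the same value in every model.
No variable is fixed across all models.
Backbone size = 0.

0


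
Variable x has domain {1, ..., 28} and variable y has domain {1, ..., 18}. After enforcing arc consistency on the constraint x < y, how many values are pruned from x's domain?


For the constraint x < y, x needs a supporting value in y's domain.
x can be at most 17 (one less than y's maximum).
Valid x values from domain: 17 out of 28.
Pruned = 28 - 17 = 11.

11


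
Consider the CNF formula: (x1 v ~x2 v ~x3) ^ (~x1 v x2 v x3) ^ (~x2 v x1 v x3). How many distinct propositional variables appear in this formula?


Identify each distinct variable in the formula.
Variables found: x1, x2, x3.
Total distinct variables = 3.

3


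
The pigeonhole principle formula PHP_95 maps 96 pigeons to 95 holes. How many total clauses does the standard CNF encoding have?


The PHP encoding has two parts:
1) At-least-one-hole clauses: 96 (one per pigeon, each with 95 literals).
2) At-most-one-pigeon-per-hole clauses: 95 holes * C(96,2) = 95 * 4560 = 433200.
Total clauses = 96 + 433200 = 433296.

433296


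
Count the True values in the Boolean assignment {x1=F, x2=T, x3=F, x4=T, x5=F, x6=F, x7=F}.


The weight is the number of variables assigned True.
True variables: x2, x4.
Weight = 2.

2


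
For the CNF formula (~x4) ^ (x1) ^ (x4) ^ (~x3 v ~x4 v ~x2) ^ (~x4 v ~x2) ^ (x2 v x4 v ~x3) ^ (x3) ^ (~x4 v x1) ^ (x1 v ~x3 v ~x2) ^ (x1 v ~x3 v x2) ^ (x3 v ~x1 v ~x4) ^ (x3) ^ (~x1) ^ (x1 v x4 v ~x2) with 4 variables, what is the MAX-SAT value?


Enumerate all 16 truth assignments.
For each, count how many of the 14 clauses are satisfied.
The formula is not fully satisfiable, so the maximum is below 14.
Maximum simultaneously satisfiable clauses = 12.

12


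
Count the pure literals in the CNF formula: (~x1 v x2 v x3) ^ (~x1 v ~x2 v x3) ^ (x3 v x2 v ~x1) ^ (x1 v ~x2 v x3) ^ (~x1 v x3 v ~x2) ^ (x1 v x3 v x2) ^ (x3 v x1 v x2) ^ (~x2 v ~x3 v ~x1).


A pure literal appears in only one polarity across all clauses.
No pure literals found.
Count = 0.

0


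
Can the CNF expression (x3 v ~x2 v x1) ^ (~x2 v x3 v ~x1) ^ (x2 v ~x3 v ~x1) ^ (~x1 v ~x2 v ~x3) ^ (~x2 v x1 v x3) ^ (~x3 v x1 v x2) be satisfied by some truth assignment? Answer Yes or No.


Check all 8 possible truth assignments.
Number of satisfying assignments found: 3.
The formula is satisfiable.

Yes


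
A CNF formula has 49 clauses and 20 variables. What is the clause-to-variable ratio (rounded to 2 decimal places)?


Clause-to-variable ratio = clauses / variables.
49 / 20 = 2.45.

2.45


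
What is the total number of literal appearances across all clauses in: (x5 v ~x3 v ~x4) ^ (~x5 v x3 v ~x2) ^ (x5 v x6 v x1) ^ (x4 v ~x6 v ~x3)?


Clause lengths: 3, 3, 3, 3.
Sum = 3 + 3 + 3 + 3 = 12.

12


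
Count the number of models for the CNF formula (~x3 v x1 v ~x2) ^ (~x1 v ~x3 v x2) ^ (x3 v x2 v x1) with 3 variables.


Enumerate all 8 truth assignments over 3 variables.
Test each against every clause.
Satisfying assignments found: 5.

5


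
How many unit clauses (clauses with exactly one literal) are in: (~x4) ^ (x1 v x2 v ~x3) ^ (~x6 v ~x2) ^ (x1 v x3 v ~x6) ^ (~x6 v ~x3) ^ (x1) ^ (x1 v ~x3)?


A unit clause contains exactly one literal.
Unit clauses found: (~x4), (x1).
Count = 2.

2


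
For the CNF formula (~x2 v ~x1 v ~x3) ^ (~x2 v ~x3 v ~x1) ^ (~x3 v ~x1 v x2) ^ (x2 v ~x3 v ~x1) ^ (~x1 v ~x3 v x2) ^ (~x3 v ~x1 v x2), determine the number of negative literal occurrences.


Scan each clause for negated literals.
Clause 1: 3 negative; Clause 2: 3 negative; Clause 3: 2 negative; Clause 4: 2 negative; Clause 5: 2 negative; Clause 6: 2 negative.
Total negative literal occurrences = 14.

14


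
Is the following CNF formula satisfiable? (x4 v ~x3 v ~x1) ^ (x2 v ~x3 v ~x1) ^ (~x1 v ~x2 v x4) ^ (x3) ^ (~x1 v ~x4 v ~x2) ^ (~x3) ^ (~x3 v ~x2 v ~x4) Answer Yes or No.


Check all 16 possible truth assignments.
Number of satisfying assignments found: 0.
The formula is unsatisfiable.

No


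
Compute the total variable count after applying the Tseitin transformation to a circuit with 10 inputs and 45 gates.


The Tseitin transformation introduces one auxiliary variable per gate.
Total variables = inputs + gates = 10 + 45 = 55.

55


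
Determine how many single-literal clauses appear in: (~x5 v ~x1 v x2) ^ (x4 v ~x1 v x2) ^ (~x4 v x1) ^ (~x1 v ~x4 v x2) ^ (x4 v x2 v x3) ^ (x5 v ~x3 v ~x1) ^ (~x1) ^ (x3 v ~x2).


A unit clause contains exactly one literal.
Unit clauses found: (~x1).
Count = 1.

1


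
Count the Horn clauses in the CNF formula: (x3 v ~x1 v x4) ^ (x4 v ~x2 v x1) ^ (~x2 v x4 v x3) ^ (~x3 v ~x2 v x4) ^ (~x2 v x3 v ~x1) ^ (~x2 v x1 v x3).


A Horn clause has at most one positive literal.
Clause 1: 2 positive lit(s) -> not Horn
Clause 2: 2 positive lit(s) -> not Horn
Clause 3: 2 positive lit(s) -> not Horn
Clause 4: 1 positive lit(s) -> Horn
Clause 5: 1 positive lit(s) -> Horn
Clause 6: 2 positive lit(s) -> not Horn
Total Horn clauses = 2.

2


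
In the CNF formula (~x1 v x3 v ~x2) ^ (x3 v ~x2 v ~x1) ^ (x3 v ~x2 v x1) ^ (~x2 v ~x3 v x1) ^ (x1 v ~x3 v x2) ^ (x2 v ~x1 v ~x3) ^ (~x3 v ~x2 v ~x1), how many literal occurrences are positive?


Scan each clause for unnegated literals.
Clause 1: 1 positive; Clause 2: 1 positive; Clause 3: 2 positive; Clause 4: 1 positive; Clause 5: 2 positive; Clause 6: 1 positive; Clause 7: 0 positive.
Total positive literal occurrences = 8.

8


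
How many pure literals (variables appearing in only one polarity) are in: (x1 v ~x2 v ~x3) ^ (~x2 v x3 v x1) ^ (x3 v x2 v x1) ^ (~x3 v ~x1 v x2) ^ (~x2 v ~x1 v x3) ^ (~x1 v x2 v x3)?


A pure literal appears in only one polarity across all clauses.
No pure literals found.
Count = 0.

0


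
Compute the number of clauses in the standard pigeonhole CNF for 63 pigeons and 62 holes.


The PHP encoding has two parts:
1) At-least-one-hole clauses: 63 (one per pigeon, each with 62 literals).
2) At-most-one-pigeon-per-hole clauses: 62 holes * C(63,2) = 62 * 1953 = 121086.
Total clauses = 63 + 121086 = 121149.

121149


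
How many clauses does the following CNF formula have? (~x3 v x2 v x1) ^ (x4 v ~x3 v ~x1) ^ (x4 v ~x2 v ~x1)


Each group enclosed in parentheses joined by ^ is one clause.
Counting the conjuncts: 3 clauses.

3


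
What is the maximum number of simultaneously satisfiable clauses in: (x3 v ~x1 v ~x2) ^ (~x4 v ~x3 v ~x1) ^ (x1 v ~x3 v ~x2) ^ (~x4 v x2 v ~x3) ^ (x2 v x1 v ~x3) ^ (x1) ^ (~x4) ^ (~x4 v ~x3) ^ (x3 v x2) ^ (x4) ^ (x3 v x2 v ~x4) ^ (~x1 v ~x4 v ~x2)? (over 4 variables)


Enumerate all 16 truth assignments.
For each, count how many of the 12 clauses are satisfied.
The formula is not fully satisfiable, so the maximum is below 12.
Maximum simultaneously satisfiable clauses = 11.

11


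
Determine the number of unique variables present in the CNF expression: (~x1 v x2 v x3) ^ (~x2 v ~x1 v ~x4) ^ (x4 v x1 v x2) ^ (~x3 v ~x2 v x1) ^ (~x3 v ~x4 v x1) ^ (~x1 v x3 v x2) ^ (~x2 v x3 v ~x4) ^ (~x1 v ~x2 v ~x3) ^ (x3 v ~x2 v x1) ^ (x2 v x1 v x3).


Identify each distinct variable in the formula.
Variables found: x1, x2, x3, x4.
Total distinct variables = 4.

4


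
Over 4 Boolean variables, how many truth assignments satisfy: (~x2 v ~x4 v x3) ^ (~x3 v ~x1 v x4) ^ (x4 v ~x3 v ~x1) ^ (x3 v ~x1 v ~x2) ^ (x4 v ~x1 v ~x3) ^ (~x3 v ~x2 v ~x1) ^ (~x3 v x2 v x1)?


Enumerate all 16 truth assignments over 4 variables.
Test each against every clause.
Satisfying assignments found: 8.

8


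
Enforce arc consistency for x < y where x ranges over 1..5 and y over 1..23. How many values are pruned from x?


For the constraint x < y, x needs a supporting value in y's domain.
x can be at most 22 (one less than y's maximum).
Valid x values from domain: 5 out of 5.
Pruned = 5 - 5 = 0.

0


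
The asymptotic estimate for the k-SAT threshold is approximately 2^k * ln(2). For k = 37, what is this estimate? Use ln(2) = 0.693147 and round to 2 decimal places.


Using the asymptotic formula: threshold ~ 2^k * ln(2).
2^37 = 137438953472.
137438953472 * 0.693147 = 95265398282.26.

95265398282.26


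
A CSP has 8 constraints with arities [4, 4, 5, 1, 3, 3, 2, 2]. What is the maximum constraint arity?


The arities are: 4, 4, 5, 1, 3, 3, 2, 2.
Scan for the maximum value.
Maximum arity = 5.

5


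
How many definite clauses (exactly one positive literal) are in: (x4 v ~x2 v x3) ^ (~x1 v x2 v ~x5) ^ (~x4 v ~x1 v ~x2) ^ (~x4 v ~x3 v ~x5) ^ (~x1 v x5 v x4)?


A definite clause has exactly one positive literal.
Clause 1: 2 positive -> not definite
Clause 2: 1 positive -> definite
Clause 3: 0 positive -> not definite
Clause 4: 0 positive -> not definite
Clause 5: 2 positive -> not definite
Definite clause count = 1.

1


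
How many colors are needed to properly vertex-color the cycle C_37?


An odd cycle cannot be 2-colored: alternating two colors around the cycle returns to the start with a conflict.
Since 37 is odd, three colors are required (and three suffice).
Chromatic number = 3.

3


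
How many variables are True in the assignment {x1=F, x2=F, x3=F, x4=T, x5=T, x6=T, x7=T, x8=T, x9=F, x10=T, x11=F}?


The weight is the number of variables assigned True.
True variables: x4, x5, x6, x7, x8, x10.
Weight = 6.

6


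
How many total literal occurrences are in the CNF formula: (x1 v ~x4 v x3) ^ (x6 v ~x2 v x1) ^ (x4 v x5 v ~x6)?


Clause lengths: 3, 3, 3.
Sum = 3 + 3 + 3 = 9.

9


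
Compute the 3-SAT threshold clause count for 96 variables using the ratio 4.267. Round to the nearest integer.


The 3-SAT phase transition occurs at approximately 4.267 clauses per variable.
m = 4.267 * 96 = 409.632.
Rounded to nearest integer: 410.

410


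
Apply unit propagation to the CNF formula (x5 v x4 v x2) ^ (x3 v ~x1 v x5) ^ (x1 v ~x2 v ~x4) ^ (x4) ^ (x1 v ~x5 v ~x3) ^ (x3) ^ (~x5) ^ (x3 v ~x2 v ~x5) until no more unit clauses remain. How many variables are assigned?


Unit propagation repeatedly assigns the literal in any unit clause, then simplifies.
Assignments in order: x4 = T, x3 = T, x5 = F.
No further unit clauses remain.
Total variables assigned = 3.

3


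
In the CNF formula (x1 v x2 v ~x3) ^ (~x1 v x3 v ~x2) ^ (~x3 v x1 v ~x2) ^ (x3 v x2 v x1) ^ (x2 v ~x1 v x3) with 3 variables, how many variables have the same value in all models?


Find all satisfying assignments: 3 model(s).
Check which variables have the same value in every model.
No variable is fixed across all models.
Backbone size = 0.

0


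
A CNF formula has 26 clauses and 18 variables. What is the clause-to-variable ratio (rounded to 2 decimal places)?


Clause-to-variable ratio = clauses / variables.
26 / 18 = 1.44.

1.44


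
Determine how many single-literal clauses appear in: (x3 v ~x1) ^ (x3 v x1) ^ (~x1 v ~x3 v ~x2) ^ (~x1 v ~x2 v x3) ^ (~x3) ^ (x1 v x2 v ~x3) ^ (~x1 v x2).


A unit clause contains exactly one literal.
Unit clauses found: (~x3).
Count = 1.

1


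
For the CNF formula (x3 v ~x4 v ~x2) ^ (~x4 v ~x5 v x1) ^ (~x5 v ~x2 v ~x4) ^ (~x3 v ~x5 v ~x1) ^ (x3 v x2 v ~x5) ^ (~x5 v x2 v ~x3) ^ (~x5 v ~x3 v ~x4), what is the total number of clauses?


Each group enclosed in parentheses joined by ^ is one clause.
Counting the conjuncts: 7 clauses.

7


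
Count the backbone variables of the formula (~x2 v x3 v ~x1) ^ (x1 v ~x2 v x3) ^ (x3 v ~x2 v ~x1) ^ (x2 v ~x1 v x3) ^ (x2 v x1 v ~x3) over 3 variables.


Find all satisfying assignments: 4 model(s).
Check which variables have the same value in every model.
No variable is fixed across all models.
Backbone size = 0.

0


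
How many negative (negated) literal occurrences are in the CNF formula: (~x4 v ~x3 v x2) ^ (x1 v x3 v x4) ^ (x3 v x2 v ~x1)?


Scan each clause for negated literals.
Clause 1: 2 negative; Clause 2: 0 negative; Clause 3: 1 negative.
Total negative literal occurrences = 3.

3


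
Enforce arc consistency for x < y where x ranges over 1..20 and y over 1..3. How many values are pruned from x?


For the constraint x < y, x needs a supporting value in y's domain.
x can be at most 2 (one less than y's maximum).
Valid x values from domain: 2 out of 20.
Pruned = 20 - 2 = 18.

18


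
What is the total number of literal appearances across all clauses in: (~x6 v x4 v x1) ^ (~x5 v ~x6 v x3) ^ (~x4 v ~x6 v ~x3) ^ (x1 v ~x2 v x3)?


Clause lengths: 3, 3, 3, 3.
Sum = 3 + 3 + 3 + 3 = 12.

12


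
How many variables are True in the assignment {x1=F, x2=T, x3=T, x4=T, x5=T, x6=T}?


The weight is the number of variables assigned True.
True variables: x2, x3, x4, x5, x6.
Weight = 5.

5


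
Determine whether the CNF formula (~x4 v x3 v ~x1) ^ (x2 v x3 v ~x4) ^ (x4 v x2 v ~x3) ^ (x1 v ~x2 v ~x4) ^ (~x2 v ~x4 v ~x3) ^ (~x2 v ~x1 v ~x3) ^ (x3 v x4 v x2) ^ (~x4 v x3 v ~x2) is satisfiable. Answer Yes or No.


Check all 16 possible truth assignments.
Number of satisfying assignments found: 5.
The formula is satisfiable.

Yes


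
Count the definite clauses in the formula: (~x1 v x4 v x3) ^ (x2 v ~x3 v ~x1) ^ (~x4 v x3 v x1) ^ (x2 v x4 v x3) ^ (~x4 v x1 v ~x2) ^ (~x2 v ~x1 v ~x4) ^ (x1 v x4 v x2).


A definite clause has exactly one positive literal.
Clause 1: 2 positive -> not definite
Clause 2: 1 positive -> definite
Clause 3: 2 positive -> not definite
Clause 4: 3 positive -> not definite
Clause 5: 1 positive -> definite
Clause 6: 0 positive -> not definite
Clause 7: 3 positive -> not definite
Definite clause count = 2.

2


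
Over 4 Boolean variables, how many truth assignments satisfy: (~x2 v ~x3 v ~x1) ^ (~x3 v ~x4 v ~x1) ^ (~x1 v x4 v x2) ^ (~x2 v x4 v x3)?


Enumerate all 16 truth assignments over 4 variables.
Test each against every clause.
Satisfying assignments found: 9.

9


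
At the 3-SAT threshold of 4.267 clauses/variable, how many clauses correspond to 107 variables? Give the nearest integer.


The 3-SAT phase transition occurs at approximately 4.267 clauses per variable.
m = 4.267 * 107 = 456.569.
Rounded to nearest integer: 457.

457


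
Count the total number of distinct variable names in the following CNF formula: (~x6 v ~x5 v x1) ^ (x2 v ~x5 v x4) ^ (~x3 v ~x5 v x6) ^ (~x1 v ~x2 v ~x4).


Identify each distinct variable in the formula.
Variables found: x1, x2, x3, x4, x5, x6.
Total distinct variables = 6.

6


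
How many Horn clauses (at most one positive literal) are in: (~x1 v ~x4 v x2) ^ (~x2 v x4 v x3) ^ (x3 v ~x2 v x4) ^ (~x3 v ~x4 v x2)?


A Horn clause has at most one positive literal.
Clause 1: 1 positive lit(s) -> Horn
Clause 2: 2 positive lit(s) -> not Horn
Clause 3: 2 positive lit(s) -> not Horn
Clause 4: 1 positive lit(s) -> Horn
Total Horn clauses = 2.

2


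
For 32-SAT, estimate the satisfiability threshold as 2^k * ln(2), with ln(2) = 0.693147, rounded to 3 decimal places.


Using the asymptotic formula: threshold ~ 2^k * ln(2).
2^32 = 4294967296.
4294967296 * 0.693147 = 2977043696.321.

2977043696.321


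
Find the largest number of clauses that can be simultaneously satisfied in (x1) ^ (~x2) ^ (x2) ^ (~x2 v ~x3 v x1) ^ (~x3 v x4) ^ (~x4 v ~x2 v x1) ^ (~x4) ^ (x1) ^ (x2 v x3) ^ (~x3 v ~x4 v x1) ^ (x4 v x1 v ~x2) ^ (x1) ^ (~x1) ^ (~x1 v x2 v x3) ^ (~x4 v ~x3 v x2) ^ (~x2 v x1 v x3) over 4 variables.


Enumerate all 16 truth assignments.
For each, count how many of the 16 clauses are satisfied.
The formula is not fully satisfiable, so the maximum is below 16.
Maximum simultaneously satisfiable clauses = 14.

14


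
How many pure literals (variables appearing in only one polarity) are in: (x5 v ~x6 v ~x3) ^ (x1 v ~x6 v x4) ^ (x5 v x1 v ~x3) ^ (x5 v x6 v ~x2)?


A pure literal appears in only one polarity across all clauses.
Pure literals: x1 (positive only), x2 (negative only), x3 (negative only), x4 (positive only), x5 (positive only).
Count = 5.

5


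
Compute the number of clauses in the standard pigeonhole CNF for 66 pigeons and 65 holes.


The PHP encoding has two parts:
1) At-least-one-hole clauses: 66 (one per pigeon, each with 65 literals).
2) At-most-one-pigeon-per-hole clauses: 65 holes * C(66,2) = 65 * 2145 = 139425.
Total clauses = 66 + 139425 = 139491.

139491


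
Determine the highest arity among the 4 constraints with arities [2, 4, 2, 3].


The arities are: 2, 4, 2, 3.
Scan for the maximum value.
Maximum arity = 4.

4


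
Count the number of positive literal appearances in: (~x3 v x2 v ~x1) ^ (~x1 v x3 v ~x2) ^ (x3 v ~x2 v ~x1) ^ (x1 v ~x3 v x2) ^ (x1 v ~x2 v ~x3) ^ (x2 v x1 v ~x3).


Scan each clause for unnegated literals.
Clause 1: 1 positive; Clause 2: 1 positive; Clause 3: 1 positive; Clause 4: 2 positive; Clause 5: 1 positive; Clause 6: 2 positive.
Total positive literal occurrences = 8.

8


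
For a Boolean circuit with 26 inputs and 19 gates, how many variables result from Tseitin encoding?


The Tseitin transformation introduces one auxiliary variable per gate.
Total variables = inputs + gates = 26 + 19 = 45.

45


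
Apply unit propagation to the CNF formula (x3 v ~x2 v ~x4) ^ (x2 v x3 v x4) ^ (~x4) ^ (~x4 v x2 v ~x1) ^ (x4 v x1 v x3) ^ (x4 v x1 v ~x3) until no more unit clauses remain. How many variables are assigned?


Unit propagation repeatedly assigns the literal in any unit clause, then simplifies.
Assignments in order: x4 = F.
No further unit clauses remain.
Total variables assigned = 1.

1


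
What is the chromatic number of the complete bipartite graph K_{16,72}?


K_{16,72} is bipartite by definition: the two parts are independent sets, with every edge crossing between them.
Color all vertices in one part with color 1 and all vertices in the other part with color 2.
Since the graph has at least one edge, one color does not suffice.
Chromatic number = 2.

2


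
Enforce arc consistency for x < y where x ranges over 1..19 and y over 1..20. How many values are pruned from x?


For the constraint x < y, x needs a supporting value in y's domain.
x can be at most 19 (one less than y's maximum).
Valid x values from domain: 19 out of 19.
Pruned = 19 - 19 = 0.

0


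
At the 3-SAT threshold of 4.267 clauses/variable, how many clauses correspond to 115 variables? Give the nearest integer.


The 3-SAT phase transition occurs at approximately 4.267 clauses per variable.
m = 4.267 * 115 = 490.705.
Rounded to nearest integer: 491.

491


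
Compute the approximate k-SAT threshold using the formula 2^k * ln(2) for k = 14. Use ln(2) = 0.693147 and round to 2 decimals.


Using the asymptotic formula: threshold ~ 2^k * ln(2).
2^14 = 16384.
16384 * 0.693147 = 11356.52.

11356.52


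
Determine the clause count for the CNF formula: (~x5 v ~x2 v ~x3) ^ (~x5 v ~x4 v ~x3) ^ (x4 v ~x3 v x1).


Each group enclosed in parentheses joined by ^ is one clause.
Counting the conjuncts: 3 clauses.

3


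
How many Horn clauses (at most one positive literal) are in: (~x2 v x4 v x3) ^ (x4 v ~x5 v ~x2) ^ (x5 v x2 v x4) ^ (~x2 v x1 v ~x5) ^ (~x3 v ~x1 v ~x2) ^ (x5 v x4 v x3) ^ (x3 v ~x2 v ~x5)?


A Horn clause has at most one positive literal.
Clause 1: 2 positive lit(s) -> not Horn
Clause 2: 1 positive lit(s) -> Horn
Clause 3: 3 positive lit(s) -> not Horn
Clause 4: 1 positive lit(s) -> Horn
Clause 5: 0 positive lit(s) -> Horn
Clause 6: 3 positive lit(s) -> not Horn
Clause 7: 1 positive lit(s) -> Horn
Total Horn clauses = 4.

4


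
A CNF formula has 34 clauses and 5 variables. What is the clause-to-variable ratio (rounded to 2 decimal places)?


Clause-to-variable ratio = clauses / variables.
34 / 5 = 6.8.

6.8


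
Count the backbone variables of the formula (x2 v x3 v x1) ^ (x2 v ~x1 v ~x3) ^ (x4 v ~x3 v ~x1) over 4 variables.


Find all satisfying assignments: 11 model(s).
Check which variables have the same value in every model.
No variable is fixed across all models.
Backbone size = 0.

0


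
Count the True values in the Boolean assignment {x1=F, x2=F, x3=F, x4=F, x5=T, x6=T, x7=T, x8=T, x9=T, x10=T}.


The weight is the number of variables assigned True.
True variables: x5, x6, x7, x8, x9, x10.
Weight = 6.

6


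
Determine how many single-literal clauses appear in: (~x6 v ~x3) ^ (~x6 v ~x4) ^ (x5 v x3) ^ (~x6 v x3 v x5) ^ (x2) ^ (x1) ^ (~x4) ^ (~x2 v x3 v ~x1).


A unit clause contains exactly one literal.
Unit clauses found: (x2), (x1), (~x4).
Count = 3.

3


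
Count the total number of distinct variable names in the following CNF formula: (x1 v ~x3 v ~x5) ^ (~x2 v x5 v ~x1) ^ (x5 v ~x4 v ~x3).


Identify each distinct variable in the formula.
Variables found: x1, x2, x3, x4, x5.
Total distinct variables = 5.

5


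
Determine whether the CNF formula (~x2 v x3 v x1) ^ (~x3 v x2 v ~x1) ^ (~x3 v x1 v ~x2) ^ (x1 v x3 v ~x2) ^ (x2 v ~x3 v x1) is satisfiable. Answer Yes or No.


Check all 8 possible truth assignments.
Number of satisfying assignments found: 4.
The formula is satisfiable.

Yes


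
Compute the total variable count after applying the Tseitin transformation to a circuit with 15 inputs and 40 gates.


The Tseitin transformation introduces one auxiliary variable per gate.
Total variables = inputs + gates = 15 + 40 = 55.

55


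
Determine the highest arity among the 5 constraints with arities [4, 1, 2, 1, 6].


The arities are: 4, 1, 2, 1, 6.
Scan for the maximum value.
Maximum arity = 6.

6


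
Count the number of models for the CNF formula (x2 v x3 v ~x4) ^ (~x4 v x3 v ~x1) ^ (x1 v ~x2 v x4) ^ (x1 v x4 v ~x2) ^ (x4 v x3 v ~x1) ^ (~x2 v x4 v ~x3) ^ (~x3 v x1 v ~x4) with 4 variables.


Enumerate all 16 truth assignments over 4 variables.
Test each against every clause.
Satisfying assignments found: 6.

6


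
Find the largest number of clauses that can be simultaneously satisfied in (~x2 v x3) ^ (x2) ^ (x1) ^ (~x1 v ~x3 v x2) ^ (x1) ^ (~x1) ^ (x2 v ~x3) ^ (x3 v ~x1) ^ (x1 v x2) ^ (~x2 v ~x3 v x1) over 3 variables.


Enumerate all 8 truth assignments.
For each, count how many of the 10 clauses are satisfied.
The formula is not fully satisfiable, so the maximum is below 10.
Maximum simultaneously satisfiable clauses = 9.

9


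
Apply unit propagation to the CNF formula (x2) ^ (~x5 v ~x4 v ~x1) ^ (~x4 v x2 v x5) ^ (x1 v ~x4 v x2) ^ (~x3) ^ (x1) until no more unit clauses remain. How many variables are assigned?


Unit propagation repeatedly assigns the literal in any unit clause, then simplifies.
Assignments in order: x2 = T, x3 = F, x1 = T.
No further unit clauses remain.
Total variables assigned = 3.

3


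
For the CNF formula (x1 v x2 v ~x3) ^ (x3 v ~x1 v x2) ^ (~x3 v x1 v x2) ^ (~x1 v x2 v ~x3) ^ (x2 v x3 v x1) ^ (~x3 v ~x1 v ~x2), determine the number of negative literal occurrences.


Scan each clause for negated literals.
Clause 1: 1 negative; Clause 2: 1 negative; Clause 3: 1 negative; Clause 4: 2 negative; Clause 5: 0 negative; Clause 6: 3 negative.
Total negative literal occurrences = 8.

8


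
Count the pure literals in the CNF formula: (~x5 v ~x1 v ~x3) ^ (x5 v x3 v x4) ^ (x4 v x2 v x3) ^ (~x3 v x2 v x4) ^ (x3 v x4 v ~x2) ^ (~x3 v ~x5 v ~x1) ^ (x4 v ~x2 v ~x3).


A pure literal appears in only one polarity across all clauses.
Pure literals: x1 (negative only), x4 (positive only).
Count = 2.

2


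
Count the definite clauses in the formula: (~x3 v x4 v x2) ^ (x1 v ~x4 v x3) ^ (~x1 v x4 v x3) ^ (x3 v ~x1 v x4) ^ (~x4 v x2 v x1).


A definite clause has exactly one positive literal.
Clause 1: 2 positive -> not definite
Clause 2: 2 positive -> not definite
Clause 3: 2 positive -> not definite
Clause 4: 2 positive -> not definite
Clause 5: 2 positive -> not definite
Definite clause count = 0.

0


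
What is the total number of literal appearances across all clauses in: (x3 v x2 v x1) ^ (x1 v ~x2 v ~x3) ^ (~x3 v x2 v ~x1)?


Clause lengths: 3, 3, 3.
Sum = 3 + 3 + 3 = 9.

9


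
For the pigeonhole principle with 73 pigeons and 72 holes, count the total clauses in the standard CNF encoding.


The PHP encoding has two parts:
1) At-least-one-hole clauses: 73 (one per pigeon, each with 72 literals).
2) At-most-one-pigeon-per-hole clauses: 72 holes * C(73,2) = 72 * 2628 = 189216.
Total clauses = 73 + 189216 = 189289.

189289


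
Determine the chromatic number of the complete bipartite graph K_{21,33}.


K_{21,33} is bipartite by definition: the two parts are independent sets, with every edge crossing between them.
Color all vertices in one part with color 1 and all vertices in the other part with color 2.
Since the graph has at least one edge, one color does not suffice.
Chromatic number = 2.

2
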